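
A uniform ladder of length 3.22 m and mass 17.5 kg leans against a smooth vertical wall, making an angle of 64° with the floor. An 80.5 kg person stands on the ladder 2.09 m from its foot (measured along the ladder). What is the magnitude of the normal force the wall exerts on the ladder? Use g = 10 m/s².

N_wall ≈ 298 N

Taking torques about the foot of the ladder:
Ladder weight 17.5×10 = 175 N acts at 1.61 m along the ladder; its horizontal arm is 1.61·cos64° = 0.7058 m → τ = 123.5 N·m clockwise.
Person: 80.5×10 = 805 N at 2.09 m → arm 0.9162 m → τ = 737.5 N·m clockwise.
Wall normal N acts horizontally at the top; its moment arm is the height L sinθ = 3.22·sin64° = 2.894 m, counterclockwise.
Balancing moments: N × 2.894 = 861, giving N = 298 N.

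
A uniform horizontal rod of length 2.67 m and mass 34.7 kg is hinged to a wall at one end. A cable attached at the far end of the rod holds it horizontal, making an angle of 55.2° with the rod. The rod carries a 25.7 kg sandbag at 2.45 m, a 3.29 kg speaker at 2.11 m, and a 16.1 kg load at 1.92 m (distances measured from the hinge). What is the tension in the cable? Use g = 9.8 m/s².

Sum moments about the hinge (the unknown hinge reaction has zero arm there).
Beam weight: 34.7 × 9.8 = 340.1 N down at 1.335 m → arm 1.335 m, τ = 340.1 × 1.335 = 454 N·m clockwise.
Sandbag: 25.7 × 9.8 = 251.9 N down at 2.45 m → arm 2.45 m, τ = 251.9 × 2.45 = 617.2 N·m clockwise.
Speaker: 3.29 × 9.8 = 32.24 N down at 2.11 m → arm 2.11 m, τ = 32.24 × 2.11 = 68.03 N·m clockwise.
Load: 16.1 × 9.8 = 157.8 N down at 1.92 m → arm 1.92 m, τ = 157.8 × 1.92 = 303 N·m clockwise.
Total clockwise load moment = 1442 N·m.
The cable tension T acts at 2.67 m; only its component perpendicular to the rod, T sinθ, produces torque. sin 55.2° = 0.8211.
Στ = 0 ⇒ T × 2.67 × 0.8211 = 1442 ⇒ T = 1442 / 2.192 = 658 N.

T ≈ 658 N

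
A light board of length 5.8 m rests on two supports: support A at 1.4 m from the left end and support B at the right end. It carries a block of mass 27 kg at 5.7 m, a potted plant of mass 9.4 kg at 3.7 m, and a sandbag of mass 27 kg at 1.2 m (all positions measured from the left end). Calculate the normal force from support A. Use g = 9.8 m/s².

Choose support B as the axis so its reaction then has zero moment arm.
Block: 27 × 9.8 = 264.6 N down at 5.7 m → arm 0.1 m, τ = 264.6 × 0.1 = 26.46 N·m counterclockwise.
Potted plant: 9.4 × 9.8 = 92.12 N down at 3.7 m → arm 2.1 m, τ = 92.12 × 2.1 = 193.5 N·m counterclockwise.
Sandbag: 27 × 9.8 = 264.6 N down at 1.2 m → arm 4.6 m, τ = 264.6 × 4.6 = 1217 N·m counterclockwise.
Net load moment about support B = 1437 N·m counterclockwise.
Reaction R at support A is upward at 1.4 m, arm 4.4 m → moment R × 4.4 clockwise.
Balancing moments: R × 4.4 = 1437, giving R = 327 N.

R_A ≈ 327 N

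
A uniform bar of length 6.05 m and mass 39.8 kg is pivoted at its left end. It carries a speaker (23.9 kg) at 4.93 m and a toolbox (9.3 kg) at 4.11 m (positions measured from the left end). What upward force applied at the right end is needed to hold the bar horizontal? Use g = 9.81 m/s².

F ≈ 448 N

Sum moments about the left end (the unknown pivot reaction has zero arm there).
Beam weight: 39.8 × 9.81 = 390.4 N down at 3.025 m → arm 3.025 m, τ = 390.4 × 3.025 = 1181 N·m clockwise.
Speaker: 23.9 × 9.81 = 234.5 N down at 4.93 m → arm 4.93 m, τ = 234.5 × 4.93 = 1156 N·m clockwise.
Toolbox: 9.3 × 9.81 = 91.23 N down at 4.11 m → arm 4.11 m, τ = 91.23 × 4.11 = 375 N·m clockwise.
Net moment of the loads = 2712 N·m clockwise.
The upward force F acts at the right end, arm 6.05 m, giving F × 6.05 counterclockwise.
Στ = 0 ⇒ F × 6.05 = 2712 ⇒ F = 2712 / 6.05 = 448 N.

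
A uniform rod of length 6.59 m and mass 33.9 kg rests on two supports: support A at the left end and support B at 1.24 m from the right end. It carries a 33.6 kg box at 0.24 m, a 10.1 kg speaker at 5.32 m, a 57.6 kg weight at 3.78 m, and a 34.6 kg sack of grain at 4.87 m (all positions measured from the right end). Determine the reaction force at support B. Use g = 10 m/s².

Choose support A as the axis so its reaction then has zero moment arm.
Beam weight: 33.9 × 10 = 339 N down at 3.295 m → arm 3.295 m, τ = 339 × 3.295 = 1117 N·m clockwise.
Box: 33.6 × 10 = 336 N down at 0.24 m → arm 6.35 m, τ = 336 × 6.35 = 2134 N·m clockwise.
Speaker: 10.1 × 10 = 101 N down at 5.32 m → arm 1.27 m, τ = 101 × 1.27 = 128.3 N·m clockwise.
Weight: 57.6 × 10 = 576 N down at 3.78 m → arm 2.81 m, τ = 576 × 2.81 = 1619 N·m clockwise.
Sack of grain: 34.6 × 10 = 346 N down at 4.87 m → arm 1.72 m, τ = 346 × 1.72 = 595.1 N·m clockwise.
Net load moment about support A = 5593 N·m clockwise.
Reaction R at support B is upward at 1.24 m, arm 5.35 m → moment R × 5.35 counterclockwise.
Balancing moments: R × 5.35 = 5593, giving R = 1050 N.

R_B ≈ 1050 N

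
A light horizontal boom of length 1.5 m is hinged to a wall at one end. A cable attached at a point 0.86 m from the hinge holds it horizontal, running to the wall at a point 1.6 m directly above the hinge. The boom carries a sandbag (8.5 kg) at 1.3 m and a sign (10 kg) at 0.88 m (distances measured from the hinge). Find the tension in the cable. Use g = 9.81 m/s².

Choose the hinge as the axis so the unknown hinge reaction has zero arm there.
Sandbag: 8.5 × 9.81 = 83.39 N down at 1.3 m → arm 1.3 m, τ = 83.39 × 1.3 = 108.4 N·m clockwise.
Sign: 10 × 9.81 = 98.1 N down at 0.88 m → arm 0.88 m, τ = 98.1 × 0.88 = 86.33 N·m clockwise.
Total clockwise load moment = 194.7 N·m.
The cable tension T acts at 0.86 m; only its component perpendicular to the boom, T sinθ, produces torque. sinθ = h/√(h²+d²) = 1.6/√(1.6²+0.86²) = 0.8808.
Setting net torque to zero: T × 0.86 × 0.8808 = 194.7 → T = 194.7 / 0.7575 = 257 N.

T ≈ 257 N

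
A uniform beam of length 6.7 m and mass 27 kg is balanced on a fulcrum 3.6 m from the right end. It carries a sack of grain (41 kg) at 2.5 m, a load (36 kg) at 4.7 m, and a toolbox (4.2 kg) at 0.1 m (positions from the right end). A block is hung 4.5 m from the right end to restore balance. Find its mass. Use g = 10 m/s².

m ≈ 29.9 kg

Choose the fulcrum (at 3.6 m from the right end) as the axis so the support reaction has zero arm there.
Beam weight: 27 × 10 = 270 N down at 3.35 m → arm 0.25 m, τ = 270 × 0.25 = 67.5 N·m clockwise.
Sack of grain: 41 × 10 = 410 N down at 2.5 m → arm 1.1 m, τ = 410 × 1.1 = 451 N·m clockwise.
Load: 36 × 10 = 360 N down at 4.7 m → arm 1.1 m, τ = 360 × 1.1 = 396 N·m counterclockwise.
Toolbox: 4.2 × 10 = 42 N down at 0.1 m → arm 3.5 m, τ = 42 × 3.5 = 147 N·m clockwise.
Net moment of known loads = 269.5 N·m clockwise.
An unknown mass m at 4.5 m has arm 0.9 m; its moment is m·g·0.9 counterclockwise.
Στ = 0 ⇒ m × 10 × 0.9 = 269.5 ⇒ m = 269.5 / (10 × 0.9) = 29.9 kg.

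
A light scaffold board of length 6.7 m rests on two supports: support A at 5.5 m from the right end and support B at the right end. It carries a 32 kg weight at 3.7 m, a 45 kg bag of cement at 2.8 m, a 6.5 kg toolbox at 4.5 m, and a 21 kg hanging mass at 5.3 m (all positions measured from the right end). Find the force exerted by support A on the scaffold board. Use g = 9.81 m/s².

R_A ≈ 687 N

Take moments about support B.
Weight: 32 × 9.81 = 313.9 N down at 3.7 m → arm 3.7 m, τ = 313.9 × 3.7 = 1161 N·m counterclockwise.
Bag of cement: 45 × 9.81 = 441.5 N down at 2.8 m → arm 2.8 m, τ = 441.5 × 2.8 = 1236 N·m counterclockwise.
Toolbox: 6.5 × 9.81 = 63.77 N down at 4.5 m → arm 4.5 m, τ = 63.77 × 4.5 = 287 N·m counterclockwise.
Hanging mass: 21 × 9.81 = 206 N down at 5.3 m → arm 5.3 m, τ = 206 × 5.3 = 1092 N·m counterclockwise.
Net load moment about support B = 3776 N·m counterclockwise.
Reaction R at support A is upward at 5.5 m, arm 5.5 m → moment R × 5.5 clockwise.
Balancing moments: R × 5.5 = 3776, giving R = 687 N.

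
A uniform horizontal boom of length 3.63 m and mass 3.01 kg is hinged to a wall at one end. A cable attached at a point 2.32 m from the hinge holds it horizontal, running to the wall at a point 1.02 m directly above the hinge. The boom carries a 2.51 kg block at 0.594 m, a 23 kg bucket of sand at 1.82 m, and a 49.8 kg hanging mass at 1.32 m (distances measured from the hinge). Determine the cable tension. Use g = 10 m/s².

T ≈ 1230 N

Taking torques about the hinge:
Beam weight: 3.01 × 10 = 30.1 N down at 1.815 m → arm 1.815 m, τ = 30.1 × 1.815 = 54.63 N·m clockwise.
Block: 2.51 × 10 = 25.1 N down at 0.594 m → arm 0.594 m, τ = 25.1 × 0.594 = 14.91 N·m clockwise.
Bucket of sand: 23 × 10 = 230 N down at 1.82 m → arm 1.82 m, τ = 230 × 1.82 = 418.6 N·m clockwise.
Hanging mass: 49.8 × 10 = 498 N down at 1.32 m → arm 1.32 m, τ = 498 × 1.32 = 657.4 N·m clockwise.
Total clockwise load moment = 1146 N·m.
The cable tension T acts at 2.32 m; only its component perpendicular to the boom, T sinθ, produces torque. sinθ = h/√(h²+d²) = 1.02/√(1.02²+2.32²) = 0.4025.
Στ = 0 ⇒ T × 2.32 × 0.4025 = 1146 ⇒ T = 1146 / 0.9338 = 1230 N.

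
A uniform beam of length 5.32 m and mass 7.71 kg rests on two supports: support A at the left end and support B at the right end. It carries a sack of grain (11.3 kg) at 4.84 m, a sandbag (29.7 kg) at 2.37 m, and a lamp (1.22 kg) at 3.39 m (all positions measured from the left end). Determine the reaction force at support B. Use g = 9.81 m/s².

About support A:
Beam weight: 7.71 × 9.81 = 75.64 N down at 2.66 m → arm 2.66 m, τ = 75.64 × 2.66 = 201.2 N·m clockwise.
Sack of grain: 11.3 × 9.81 = 110.9 N down at 4.84 m → arm 4.84 m, τ = 110.9 × 4.84 = 536.8 N·m clockwise.
Sandbag: 29.7 × 9.81 = 291.4 N down at 2.37 m → arm 2.37 m, τ = 291.4 × 2.37 = 690.6 N·m clockwise.
Lamp: 1.22 × 9.81 = 11.97 N down at 3.39 m → arm 3.39 m, τ = 11.97 × 3.39 = 40.58 N·m clockwise.
Net load moment about support A = 1469 N·m clockwise.
Reaction R at support B is upward at 5.32 m, arm 5.32 m → moment R × 5.32 counterclockwise.
Στ = 0 ⇒ R × 5.32 = 1469 ⇒ R = 276 N.

R_B ≈ 276 N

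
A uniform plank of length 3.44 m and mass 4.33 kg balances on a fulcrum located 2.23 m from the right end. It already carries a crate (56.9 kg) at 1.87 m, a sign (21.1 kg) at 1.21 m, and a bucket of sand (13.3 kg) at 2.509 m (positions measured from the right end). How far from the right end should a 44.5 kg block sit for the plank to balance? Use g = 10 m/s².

Choose the fulcrum (at 2.23 m from the right end) as the axis so the support reaction has zero arm there.
Beam weight: 4.33 × 10 = 43.3 N down at 1.72 m → arm 0.51 m, τ = 43.3 × 0.51 = 22.08 N·m clockwise.
Crate: 56.9 × 10 = 569 N down at 1.87 m → arm 0.36 m, τ = 569 × 0.36 = 204.8 N·m clockwise.
Sign: 21.1 × 10 = 211 N down at 1.21 m → arm 1.02 m, τ = 211 × 1.02 = 215.2 N·m clockwise.
Bucket of sand: 13.3 × 10 = 133 N down at 2.509 m → arm 0.279 m, τ = 133 × 0.279 = 37.11 N·m counterclockwise.
Net moment of existing loads = 405 N·m clockwise.
The block weighs 44.5 × 10 = 445 N and must supply an equal counterclockwise moment, so its lever arm about the fulcrum is 405 / 445 = 0.91 m.
That puts it at 2.23 + 0.91 = 3.14 m from the right end.

x ≈ 3.14 m from the right end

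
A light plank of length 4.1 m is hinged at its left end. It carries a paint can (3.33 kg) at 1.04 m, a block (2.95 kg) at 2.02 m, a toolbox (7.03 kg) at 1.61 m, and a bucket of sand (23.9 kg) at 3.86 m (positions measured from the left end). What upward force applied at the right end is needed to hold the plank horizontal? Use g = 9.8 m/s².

F ≈ 270 N

Take moments about the left end.
Paint can: 3.33 × 9.8 = 32.63 N down at 1.04 m → arm 1.04 m, τ = 32.63 × 1.04 = 33.94 N·m clockwise.
Block: 2.95 × 9.8 = 28.91 N down at 2.02 m → arm 2.02 m, τ = 28.91 × 2.02 = 58.4 N·m clockwise.
Toolbox: 7.03 × 9.8 = 68.89 N down at 1.61 m → arm 1.61 m, τ = 68.89 × 1.61 = 110.9 N·m clockwise.
Bucket of sand: 23.9 × 9.8 = 234.2 N down at 3.86 m → arm 3.86 m, τ = 234.2 × 3.86 = 904 N·m clockwise.
Net moment of the loads = 1107 N·m clockwise.
The upward force F acts at the right end, arm 4.1 m, giving F × 4.1 counterclockwise.
Balancing moments: F × 4.1 = 1107, giving F = 1107 / 4.1 = 270 N.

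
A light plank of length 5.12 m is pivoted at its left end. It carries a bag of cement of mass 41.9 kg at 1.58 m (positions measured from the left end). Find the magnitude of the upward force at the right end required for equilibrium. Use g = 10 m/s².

F ≈ 129 N

Sum moments about the left end (the unknown pivot reaction has zero arm there).
Bag of cement: 41.9 × 10 = 419 N down at 1.58 m → arm 1.58 m, τ = 419 × 1.58 = 662 N·m clockwise.
Net moment of the loads = 662 N·m clockwise.
The upward force F acts at the right end, arm 5.12 m, giving F × 5.12 counterclockwise.
Setting net torque to zero: F × 5.12 = 662 → F = 662 / 5.12 = 129 N.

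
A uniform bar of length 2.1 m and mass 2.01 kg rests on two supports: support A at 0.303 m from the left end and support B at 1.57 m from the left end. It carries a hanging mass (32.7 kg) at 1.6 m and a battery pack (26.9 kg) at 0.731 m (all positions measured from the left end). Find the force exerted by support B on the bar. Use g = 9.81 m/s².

Choose support A as the axis so its reaction then has zero moment arm.
Beam weight: 2.01 × 9.81 = 19.72 N down at 1.05 m → arm 0.747 m, τ = 19.72 × 0.747 = 14.73 N·m clockwise.
Hanging mass: 32.7 × 9.81 = 320.8 N down at 1.6 m → arm 1.297 m, τ = 320.8 × 1.297 = 416.1 N·m clockwise.
Battery pack: 26.9 × 9.81 = 263.9 N down at 0.731 m → arm 0.428 m, τ = 263.9 × 0.428 = 112.9 N·m clockwise.
Net load moment about support A = 543.7 N·m clockwise.
Reaction R at support B is upward at 1.57 m, arm 1.267 m → moment R × 1.267 counterclockwise.
Balancing moments: R × 1.267 = 543.7, giving R = 429 N.

R_B ≈ 429 N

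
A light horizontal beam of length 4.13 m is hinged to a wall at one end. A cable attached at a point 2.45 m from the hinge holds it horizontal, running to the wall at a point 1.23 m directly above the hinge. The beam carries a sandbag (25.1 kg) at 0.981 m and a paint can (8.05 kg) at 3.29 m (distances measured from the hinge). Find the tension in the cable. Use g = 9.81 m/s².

Taking torques about the hinge:
Sandbag: 25.1 × 9.81 = 246.2 N down at 0.981 m → arm 0.981 m, τ = 246.2 × 0.981 = 241.5 N·m clockwise.
Paint can: 8.05 × 9.81 = 78.97 N down at 3.29 m → arm 3.29 m, τ = 78.97 × 3.29 = 259.8 N·m clockwise.
Total clockwise load moment = 501.3 N·m.
The cable tension T acts at 2.45 m; only its component perpendicular to the beam, T sinθ, produces torque. sinθ = h/√(h²+d²) = 1.23/√(1.23²+2.45²) = 0.4487.
Balancing moments: T × 2.45 × 0.4487 = 501.3, giving T = 501.3 / 1.099 = 456 N.

T ≈ 456 N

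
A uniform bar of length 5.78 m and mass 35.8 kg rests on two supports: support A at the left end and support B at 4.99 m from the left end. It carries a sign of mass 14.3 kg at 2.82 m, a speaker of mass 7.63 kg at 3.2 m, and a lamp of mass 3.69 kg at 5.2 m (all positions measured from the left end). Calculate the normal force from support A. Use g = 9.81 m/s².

R_A ≈ 234 N

Choose support B as the axis so its reaction then has zero moment arm.
Beam weight: 35.8 × 9.81 = 351.2 N down at 2.89 m → arm 2.1 m, τ = 351.2 × 2.1 = 737.5 N·m counterclockwise.
Sign: 14.3 × 9.81 = 140.3 N down at 2.82 m → arm 2.17 m, τ = 140.3 × 2.17 = 304.5 N·m counterclockwise.
Speaker: 7.63 × 9.81 = 74.85 N down at 3.2 m → arm 1.79 m, τ = 74.85 × 1.79 = 134 N·m counterclockwise.
Lamp: 3.69 × 9.81 = 36.2 N down at 5.2 m → arm 0.21 m, τ = 36.2 × 0.21 = 7.602 N·m clockwise.
Net load moment about support B = 1168 N·m counterclockwise.
Reaction R at support A is upward at 0 m, arm 4.99 m → moment R × 4.99 clockwise.
For rotational equilibrium, R × 4.99 = 1168, so R = 234 N.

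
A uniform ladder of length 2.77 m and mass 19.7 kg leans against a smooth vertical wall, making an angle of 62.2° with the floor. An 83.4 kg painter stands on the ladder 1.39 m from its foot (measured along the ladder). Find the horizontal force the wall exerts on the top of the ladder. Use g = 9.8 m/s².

N_wall ≈ 267 N

Choose the foot of the ladder as the axis so the floor normal and friction both act there and drop out.
Ladder weight 19.7×9.8 = 193.1 N acts at 1.385 m along the ladder; its horizontal arm is 1.385·cos62.2° = 0.6459 m → τ = 124.7 N·m clockwise.
Painter: 83.4×9.8 = 817.3 N at 1.39 m → arm 0.6483 m → τ = 529.9 N·m clockwise.
Wall normal N acts horizontally at the top; its moment arm is the height L sinθ = 2.77·sin62.2° = 2.45 m, counterclockwise.
Setting net torque to zero: N × 2.45 = 654.6 → N = 267 N.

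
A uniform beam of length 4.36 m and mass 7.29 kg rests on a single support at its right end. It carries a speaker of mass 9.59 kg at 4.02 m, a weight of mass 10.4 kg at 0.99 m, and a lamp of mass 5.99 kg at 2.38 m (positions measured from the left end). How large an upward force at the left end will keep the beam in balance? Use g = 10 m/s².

Taking torques about the right end:
Beam weight: 7.29 × 10 = 72.9 N down at 2.18 m → arm 2.18 m, τ = 72.9 × 2.18 = 158.9 N·m counterclockwise.
Speaker: 9.59 × 10 = 95.9 N down at 4.02 m → arm 0.34 m, τ = 95.9 × 0.34 = 32.61 N·m counterclockwise.
Weight: 10.4 × 10 = 104 N down at 0.99 m → arm 3.37 m, τ = 104 × 3.37 = 350.5 N·m counterclockwise.
Lamp: 5.99 × 10 = 59.9 N down at 2.38 m → arm 1.98 m, τ = 59.9 × 1.98 = 118.6 N·m counterclockwise.
Net moment of the loads = 660.6 N·m counterclockwise.
The upward force F acts at the left end, arm 4.36 m, giving F × 4.36 clockwise.
Setting net torque to zero: F × 4.36 = 660.6 → F = 660.6 / 4.36 = 152 N.

F ≈ 152 N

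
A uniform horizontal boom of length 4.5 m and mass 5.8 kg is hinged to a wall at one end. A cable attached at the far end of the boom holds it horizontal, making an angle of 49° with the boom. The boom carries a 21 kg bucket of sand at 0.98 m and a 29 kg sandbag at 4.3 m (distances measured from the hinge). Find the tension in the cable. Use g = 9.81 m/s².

Sum moments about the hinge (the unknown hinge reaction has zero arm there).
Beam weight: 5.8 × 9.81 = 56.9 N down at 2.25 m → arm 2.25 m, τ = 56.9 × 2.25 = 128 N·m clockwise.
Bucket of sand: 21 × 9.81 = 206 N down at 0.98 m → arm 0.98 m, τ = 206 × 0.98 = 201.9 N·m clockwise.
Sandbag: 29 × 9.81 = 284.5 N down at 4.3 m → arm 4.3 m, τ = 284.5 × 4.3 = 1223 N·m clockwise.
Total clockwise load moment = 1553 N·m.
The cable tension T acts at 4.5 m; only its component perpendicular to the boom, T sinθ, produces torque. sin 49° = 0.7547.
Στ = 0 ⇒ T × 4.5 × 0.7547 = 1553 ⇒ T = 1553 / 3.396 = 457 N.

T ≈ 457 N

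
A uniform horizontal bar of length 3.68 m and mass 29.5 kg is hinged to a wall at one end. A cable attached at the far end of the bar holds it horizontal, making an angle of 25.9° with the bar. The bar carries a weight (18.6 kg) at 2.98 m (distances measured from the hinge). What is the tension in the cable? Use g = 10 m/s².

Choose the hinge as the axis so the unknown hinge reaction has zero arm there.
Beam weight: 29.5 × 10 = 295 N down at 1.84 m → arm 1.84 m, τ = 295 × 1.84 = 542.8 N·m clockwise.
Weight: 18.6 × 10 = 186 N down at 2.98 m → arm 2.98 m, τ = 186 × 2.98 = 554.3 N·m clockwise.
Total clockwise load moment = 1097 N·m.
The cable tension T acts at 3.68 m; only its component perpendicular to the bar, T sinθ, produces torque. sin 25.9° = 0.4368.
Setting net torque to zero: T × 3.68 × 0.4368 = 1097 → T = 1097 / 1.607 = 683 N.

T ≈ 683 N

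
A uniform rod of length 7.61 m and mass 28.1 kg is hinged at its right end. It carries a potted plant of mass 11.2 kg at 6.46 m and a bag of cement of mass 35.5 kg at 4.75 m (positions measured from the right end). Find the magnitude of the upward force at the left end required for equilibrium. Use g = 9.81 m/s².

F ≈ 448 N

Taking torques about the right end:
Beam weight: 28.1 × 9.81 = 275.7 N down at 3.805 m → arm 3.805 m, τ = 275.7 × 3.805 = 1049 N·m counterclockwise.
Potted plant: 11.2 × 9.81 = 109.9 N down at 6.46 m → arm 6.46 m, τ = 109.9 × 6.46 = 710 N·m counterclockwise.
Bag of cement: 35.5 × 9.81 = 348.3 N down at 4.75 m → arm 4.75 m, τ = 348.3 × 4.75 = 1654 N·m counterclockwise.
Net moment of the loads = 3413 N·m counterclockwise.
The upward force F acts at the left end, arm 7.61 m, giving F × 7.61 clockwise.
Balancing moments: F × 7.61 = 3413, giving F = 3413 / 7.61 = 448 N.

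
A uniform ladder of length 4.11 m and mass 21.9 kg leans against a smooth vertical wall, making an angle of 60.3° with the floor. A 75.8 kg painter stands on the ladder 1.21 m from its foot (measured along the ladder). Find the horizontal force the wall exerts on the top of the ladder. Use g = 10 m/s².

N_wall ≈ 190 N

Take moments about the foot of the ladder.
Ladder weight 21.9×10 = 219 N acts at 2.055 m along the ladder; its horizontal arm is 2.055·cos60.3° = 1.018 m → τ = 222.9 N·m clockwise.
Painter: 75.8×10 = 758 N at 1.21 m → arm 0.5995 m → τ = 454.4 N·m clockwise.
Wall normal N acts horizontally at the top; its moment arm is the height L sinθ = 4.11·sin60.3° = 3.57 m, counterclockwise.
Στ = 0 ⇒ N × 3.57 = 677.3 ⇒ N = 190 N.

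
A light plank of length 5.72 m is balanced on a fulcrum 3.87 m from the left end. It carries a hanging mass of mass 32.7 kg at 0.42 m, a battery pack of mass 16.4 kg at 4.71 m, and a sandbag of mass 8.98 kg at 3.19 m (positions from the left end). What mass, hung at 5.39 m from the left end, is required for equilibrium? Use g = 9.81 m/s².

Sum moments about the fulcrum (at 3.87 m from the left end) (the support reaction has zero arm there).
Hanging mass: 32.7 × 9.81 = 320.8 N down at 0.42 m → arm 3.45 m, τ = 320.8 × 3.45 = 1107 N·m counterclockwise.
Battery pack: 16.4 × 9.81 = 160.9 N down at 4.71 m → arm 0.84 m, τ = 160.9 × 0.84 = 135.2 N·m clockwise.
Sandbag: 8.98 × 9.81 = 88.09 N down at 3.19 m → arm 0.68 m, τ = 88.09 × 0.68 = 59.9 N·m counterclockwise.
Net moment of known loads = 1032 N·m counterclockwise.
An unknown mass m at 5.39 m has arm 1.52 m; its moment is m·g·1.52 clockwise.
Στ = 0 ⇒ m × 9.81 × 1.52 = 1032 ⇒ m = 1032 / (9.81 × 1.52) = 69.2 kg.

m ≈ 69.2 kg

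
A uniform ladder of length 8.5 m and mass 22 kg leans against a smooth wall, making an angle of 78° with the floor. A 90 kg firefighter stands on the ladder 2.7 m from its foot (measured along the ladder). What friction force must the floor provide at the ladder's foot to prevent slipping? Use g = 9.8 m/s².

f ≈ 82.5 N

Take moments about the foot of the ladder.
Ladder weight 22×9.8 = 215.6 N acts at 4.25 m along the ladder; its horizontal arm is 4.25·cos78° = 0.8836 m → τ = 190.5 N·m clockwise.
Firefighter: 90×9.8 = 882 N at 2.7 m → arm 0.5614 m → τ = 495.2 N·m clockwise.
Wall normal N acts horizontally at the top; its moment arm is the height L sinθ = 8.5·sin78° = 8.314 m, counterclockwise.
For rotational equilibrium, N × 8.314 = 685.7, so N = 82.5 N.
ΣFx = 0: friction at the foot balances the wall's push, so f = N_wall = 82.5 N.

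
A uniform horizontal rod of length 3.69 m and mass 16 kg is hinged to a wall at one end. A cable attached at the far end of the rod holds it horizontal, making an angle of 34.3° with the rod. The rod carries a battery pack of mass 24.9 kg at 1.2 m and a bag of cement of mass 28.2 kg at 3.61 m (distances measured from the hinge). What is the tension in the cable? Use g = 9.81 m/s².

T ≈ 760 N

Choose the hinge as the axis so the unknown hinge reaction has zero arm there.
Beam weight: 16 × 9.81 = 157 N down at 1.845 m → arm 1.845 m, τ = 157 × 1.845 = 289.7 N·m clockwise.
Battery pack: 24.9 × 9.81 = 244.3 N down at 1.2 m → arm 1.2 m, τ = 244.3 × 1.2 = 293.2 N·m clockwise.
Bag of cement: 28.2 × 9.81 = 276.6 N down at 3.61 m → arm 3.61 m, τ = 276.6 × 3.61 = 998.5 N·m clockwise.
Total clockwise load moment = 1581 N·m.
The cable tension T acts at 3.69 m; only its component perpendicular to the rod, T sinθ, produces torque. sin 34.3° = 0.5635.
Setting net torque to zero: T × 3.69 × 0.5635 = 1581 → T = 1581 / 2.079 = 760 N.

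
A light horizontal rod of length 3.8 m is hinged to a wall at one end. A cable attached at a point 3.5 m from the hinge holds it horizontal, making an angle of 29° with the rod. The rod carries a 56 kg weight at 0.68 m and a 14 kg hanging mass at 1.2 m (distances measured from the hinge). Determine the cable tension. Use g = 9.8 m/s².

T ≈ 317 N

About the hinge:
Weight: 56 × 9.8 = 548.8 N down at 0.68 m → arm 0.68 m, τ = 548.8 × 0.68 = 373.2 N·m clockwise.
Hanging mass: 14 × 9.8 = 137.2 N down at 1.2 m → arm 1.2 m, τ = 137.2 × 1.2 = 164.6 N·m clockwise.
Total clockwise load moment = 537.8 N·m.
The cable tension T acts at 3.5 m; only its component perpendicular to the rod, T sinθ, produces torque. sin 29° = 0.4848.
Balancing moments: T × 3.5 × 0.4848 = 537.8, giving T = 537.8 / 1.697 = 317 N.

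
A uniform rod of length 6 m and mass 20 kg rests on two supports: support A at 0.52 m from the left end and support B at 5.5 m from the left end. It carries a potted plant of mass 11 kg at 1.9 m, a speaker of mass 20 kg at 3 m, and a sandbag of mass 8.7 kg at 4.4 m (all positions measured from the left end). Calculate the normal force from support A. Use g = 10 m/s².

About support B:
Beam weight: 20 × 10 = 200 N down at 3 m → arm 2.5 m, τ = 200 × 2.5 = 500 N·m counterclockwise.
Potted plant: 11 × 10 = 110 N down at 1.9 m → arm 3.6 m, τ = 110 × 3.6 = 396 N·m counterclockwise.
Speaker: 20 × 10 = 200 N down at 3 m → arm 2.5 m, τ = 200 × 2.5 = 500 N·m counterclockwise.
Sandbag: 8.7 × 10 = 87 N down at 4.4 m → arm 1.1 m, τ = 87 × 1.1 = 95.7 N·m counterclockwise.
Net load moment about support B = 1492 N·m counterclockwise.
Reaction R at support A is upward at 0.52 m, arm 4.98 m → moment R × 4.98 clockwise.
Setting net torque to zero: R × 4.98 = 1492 → R = 300 N.

R_A ≈ 300 N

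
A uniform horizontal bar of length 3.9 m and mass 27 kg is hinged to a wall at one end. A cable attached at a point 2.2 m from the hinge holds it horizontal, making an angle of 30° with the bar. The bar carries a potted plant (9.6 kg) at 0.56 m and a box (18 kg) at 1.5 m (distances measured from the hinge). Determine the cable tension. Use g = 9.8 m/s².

T ≈ 758 N

Choose the hinge as the axis so the unknown hinge reaction has zero arm there.
Beam weight: 27 × 9.8 = 264.6 N down at 1.95 m → arm 1.95 m, τ = 264.6 × 1.95 = 516 N·m clockwise.
Potted plant: 9.6 × 9.8 = 94.08 N down at 0.56 m → arm 0.56 m, τ = 94.08 × 0.56 = 52.68 N·m clockwise.
Box: 18 × 9.8 = 176.4 N down at 1.5 m → arm 1.5 m, τ = 176.4 × 1.5 = 264.6 N·m clockwise.
Total clockwise load moment = 833.3 N·m.
The cable tension T acts at 2.2 m; only its component perpendicular to the bar, T sinθ, produces torque. sin 30° = 0.5.
Στ = 0 ⇒ T × 2.2 × 0.5 = 833.3 ⇒ T = 833.3 / 1.1 = 758 N.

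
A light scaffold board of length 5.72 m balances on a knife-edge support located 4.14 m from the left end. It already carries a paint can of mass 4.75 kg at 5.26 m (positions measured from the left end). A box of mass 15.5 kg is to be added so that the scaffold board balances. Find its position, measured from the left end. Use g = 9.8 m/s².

x ≈ 3.8 m from the left end

About the knife-edge support (at 4.14 m from the left end):
Paint can: 4.75 × 9.8 = 46.55 N down at 5.26 m → arm 1.12 m, τ = 46.55 × 1.12 = 52.14 N·m clockwise.
Net moment of existing loads = 52.14 N·m clockwise.
The box weighs 15.5 × 9.8 = 151.9 N and must supply an equal counterclockwise moment, so its lever arm about the knife-edge support is 52.14 / 151.9 = 0.343 m.
That puts it at 4.14 − 0.343 = 3.8 m from the left end.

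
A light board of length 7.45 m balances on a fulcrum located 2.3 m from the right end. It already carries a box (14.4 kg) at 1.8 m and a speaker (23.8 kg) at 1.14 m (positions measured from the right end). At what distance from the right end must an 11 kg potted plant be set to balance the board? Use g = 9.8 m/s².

x ≈ 5.46 m from the right end

Sum moments about the fulcrum (at 2.3 m from the right end) (the support reaction has zero arm there).
Box: 14.4 × 9.8 = 141.1 N down at 1.8 m → arm 0.5 m, τ = 141.1 × 0.5 = 70.55 N·m clockwise.
Speaker: 23.8 × 9.8 = 233.2 N down at 1.14 m → arm 1.16 m, τ = 233.2 × 1.16 = 270.5 N·m clockwise.
Net moment of existing loads = 341.1 N·m clockwise.
The potted plant weighs 11 × 9.8 = 107.8 N and must supply an equal counterclockwise moment, so its lever arm about the fulcrum is 341.1 / 107.8 = 3.16 m.
That puts it at 2.3 + 3.16 = 5.46 m from the right end.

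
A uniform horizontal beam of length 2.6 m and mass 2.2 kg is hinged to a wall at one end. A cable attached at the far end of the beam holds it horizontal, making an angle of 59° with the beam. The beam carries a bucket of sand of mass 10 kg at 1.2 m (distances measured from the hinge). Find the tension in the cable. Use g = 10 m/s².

T ≈ 66.7 N

Take moments about the hinge.
Beam weight: 2.2 × 10 = 22 N down at 1.3 m → arm 1.3 m, τ = 22 × 1.3 = 28.6 N·m clockwise.
Bucket of sand: 10 × 10 = 100 N down at 1.2 m → arm 1.2 m, τ = 100 × 1.2 = 120 N·m clockwise.
Total clockwise load moment = 148.6 N·m.
The cable tension T acts at 2.6 m; only its component perpendicular to the beam, T sinθ, produces torque. sin 59° = 0.8572.
Balancing moments: T × 2.6 × 0.8572 = 148.6, giving T = 148.6 / 2.229 = 66.7 N.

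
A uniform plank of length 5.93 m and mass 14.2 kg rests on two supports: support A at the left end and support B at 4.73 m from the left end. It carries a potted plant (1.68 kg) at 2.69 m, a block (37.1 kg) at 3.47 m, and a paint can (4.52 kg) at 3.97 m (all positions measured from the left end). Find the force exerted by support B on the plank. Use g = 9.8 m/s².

R_B ≈ 401 N

About support A:
Beam weight: 14.2 × 9.8 = 139.2 N down at 2.965 m → arm 2.965 m, τ = 139.2 × 2.965 = 412.7 N·m clockwise.
Potted plant: 1.68 × 9.8 = 16.46 N down at 2.69 m → arm 2.69 m, τ = 16.46 × 2.69 = 44.28 N·m clockwise.
Block: 37.1 × 9.8 = 363.6 N down at 3.47 m → arm 3.47 m, τ = 363.6 × 3.47 = 1262 N·m clockwise.
Paint can: 4.52 × 9.8 = 44.3 N down at 3.97 m → arm 3.97 m, τ = 44.3 × 3.97 = 175.9 N·m clockwise.
Net load moment about support A = 1895 N·m clockwise.
Reaction R at support B is upward at 4.73 m, arm 4.73 m → moment R × 4.73 counterclockwise.
For rotational equilibrium, R × 4.73 = 1895, so R = 401 N.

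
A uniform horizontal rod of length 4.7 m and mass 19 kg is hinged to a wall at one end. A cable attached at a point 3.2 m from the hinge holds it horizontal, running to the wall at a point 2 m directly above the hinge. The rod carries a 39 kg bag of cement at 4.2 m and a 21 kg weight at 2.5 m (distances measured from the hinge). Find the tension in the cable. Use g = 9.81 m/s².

T ≈ 1510 N

About the hinge:
Beam weight: 19 × 9.81 = 186.4 N down at 2.35 m → arm 2.35 m, τ = 186.4 × 2.35 = 438 N·m clockwise.
Bag of cement: 39 × 9.81 = 382.6 N down at 4.2 m → arm 4.2 m, τ = 382.6 × 4.2 = 1607 N·m clockwise.
Weight: 21 × 9.81 = 206 N down at 2.5 m → arm 2.5 m, τ = 206 × 2.5 = 515 N·m clockwise.
Total clockwise load moment = 2560 N·m.
The cable tension T acts at 3.2 m; only its component perpendicular to the rod, T sinθ, produces torque. sinθ = h/√(h²+d²) = 2/√(2²+3.2²) = 0.53.
Setting net torque to zero: T × 3.2 × 0.53 = 2560 → T = 2560 / 1.696 = 1510 N.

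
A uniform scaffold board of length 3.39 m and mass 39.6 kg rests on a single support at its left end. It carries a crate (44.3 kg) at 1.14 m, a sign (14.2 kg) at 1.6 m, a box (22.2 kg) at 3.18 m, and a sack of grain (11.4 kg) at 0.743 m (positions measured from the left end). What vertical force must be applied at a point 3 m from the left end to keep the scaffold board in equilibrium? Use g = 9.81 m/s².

F ≈ 717 N

About the left end:
Beam weight: 39.6 × 9.81 = 388.5 N down at 1.695 m → arm 1.695 m, τ = 388.5 × 1.695 = 658.5 N·m clockwise.
Crate: 44.3 × 9.81 = 434.6 N down at 1.14 m → arm 1.14 m, τ = 434.6 × 1.14 = 495.4 N·m clockwise.
Sign: 14.2 × 9.81 = 139.3 N down at 1.6 m → arm 1.6 m, τ = 139.3 × 1.6 = 222.9 N·m clockwise.
Box: 22.2 × 9.81 = 217.8 N down at 3.18 m → arm 3.18 m, τ = 217.8 × 3.18 = 692.6 N·m clockwise.
Sack of grain: 11.4 × 9.81 = 111.8 N down at 0.743 m → arm 0.743 m, τ = 111.8 × 0.743 = 83.07 N·m clockwise.
Net moment of the loads = 2152 N·m clockwise.
The upward force F acts at a point 3 m from the left end, arm 3 m, giving F × 3 counterclockwise.
Στ = 0 ⇒ F × 3 = 2152 ⇒ F = 2152 / 3 = 717 N.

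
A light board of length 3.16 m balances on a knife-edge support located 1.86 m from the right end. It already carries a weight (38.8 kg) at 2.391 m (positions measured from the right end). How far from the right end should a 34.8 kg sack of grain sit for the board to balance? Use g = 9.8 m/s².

x ≈ 1.27 m from the right end

About the knife-edge support (at 1.86 m from the right end):
Weight: 38.8 × 9.8 = 380.2 N down at 2.391 m → arm 0.531 m, τ = 380.2 × 0.531 = 201.9 N·m counterclockwise.
Net moment of existing loads = 201.9 N·m counterclockwise.
The sack of grain weighs 34.8 × 9.8 = 341 N and must supply an equal clockwise moment, so its lever arm about the knife-edge support is 201.9 / 341 = 0.592 m.
That puts it at 1.86 − 0.592 = 1.27 m from the right end.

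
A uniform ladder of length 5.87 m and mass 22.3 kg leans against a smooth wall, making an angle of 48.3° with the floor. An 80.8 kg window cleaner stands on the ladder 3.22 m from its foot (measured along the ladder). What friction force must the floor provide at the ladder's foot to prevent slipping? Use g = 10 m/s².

f ≈ 494 N

Choose the foot of the ladder as the axis so the floor normal and friction both act there and drop out.
Ladder weight 22.3×10 = 223 N acts at 2.935 m along the ladder; its horizontal arm is 2.935·cos48.3° = 1.952 m → τ = 435.3 N·m clockwise.
Window cleaner: 80.8×10 = 808 N at 3.22 m → arm 2.142 m → τ = 1731 N·m clockwise.
Wall normal N acts horizontally at the top; its moment arm is the height L sinθ = 5.87·sin48.3° = 4.383 m, counterclockwise.
Balancing moments: N × 4.383 = 2166, giving N = 494 N.
ΣFx = 0: friction at the foot balances the wall's push, so f = N_wall = 494 N.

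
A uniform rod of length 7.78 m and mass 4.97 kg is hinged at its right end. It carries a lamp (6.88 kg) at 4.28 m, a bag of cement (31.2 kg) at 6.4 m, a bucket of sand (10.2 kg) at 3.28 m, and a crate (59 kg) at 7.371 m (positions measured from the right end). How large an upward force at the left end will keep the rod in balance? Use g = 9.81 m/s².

Choose the right end as the axis so the unknown pivot reaction has zero arm there.
Beam weight: 4.97 × 9.81 = 48.76 N down at 3.89 m → arm 3.89 m, τ = 48.76 × 3.89 = 189.7 N·m counterclockwise.
Lamp: 6.88 × 9.81 = 67.49 N down at 4.28 m → arm 4.28 m, τ = 67.49 × 4.28 = 288.9 N·m counterclockwise.
Bag of cement: 31.2 × 9.81 = 306.1 N down at 6.4 m → arm 6.4 m, τ = 306.1 × 6.4 = 1959 N·m counterclockwise.
Bucket of sand: 10.2 × 9.81 = 100.1 N down at 3.28 m → arm 3.28 m, τ = 100.1 × 3.28 = 328.3 N·m counterclockwise.
Crate: 59 × 9.81 = 578.8 N down at 7.371 m → arm 7.371 m, τ = 578.8 × 7.371 = 4266 N·m counterclockwise.
Net moment of the loads = 7032 N·m counterclockwise.
The upward force F acts at the left end, arm 7.78 m, giving F × 7.78 clockwise.
Balancing moments: F × 7.78 = 7032, giving F = 7032 / 7.78 = 904 N.

F ≈ 904 N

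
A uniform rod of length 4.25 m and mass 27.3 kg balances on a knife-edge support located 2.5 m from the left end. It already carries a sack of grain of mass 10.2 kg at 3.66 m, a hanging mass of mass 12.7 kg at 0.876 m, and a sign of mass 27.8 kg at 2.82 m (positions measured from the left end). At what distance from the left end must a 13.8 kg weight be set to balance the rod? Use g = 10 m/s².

Sum moments about the knife-edge support (at 2.5 m from the left end) (the support reaction has zero arm there).
Beam weight: 27.3 × 10 = 273 N down at 2.125 m → arm 0.375 m, τ = 273 × 0.375 = 102.4 N·m counterclockwise.
Sack of grain: 10.2 × 10 = 102 N down at 3.66 m → arm 1.16 m, τ = 102 × 1.16 = 118.3 N·m clockwise.
Hanging mass: 12.7 × 10 = 127 N down at 0.876 m → arm 1.624 m, τ = 127 × 1.624 = 206.2 N·m counterclockwise.
Sign: 27.8 × 10 = 278 N down at 2.82 m → arm 0.32 m, τ = 278 × 0.32 = 88.96 N·m clockwise.
Net moment of existing loads = 101.3 N·m counterclockwise.
The weight weighs 13.8 × 10 = 138 N and must supply an equal clockwise moment, so its lever arm about the knife-edge support is 101.3 / 138 = 0.734 m.
That puts it at 2.5 + 0.734 = 3.23 m from the left end.

x ≈ 3.23 m from the left end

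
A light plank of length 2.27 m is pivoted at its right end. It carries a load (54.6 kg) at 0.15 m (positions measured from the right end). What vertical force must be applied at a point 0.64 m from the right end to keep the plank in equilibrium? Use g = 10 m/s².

Choose the right end as the axis so the unknown pivot reaction has zero arm there.
Load: 54.6 × 10 = 546 N down at 0.15 m → arm 0.15 m, τ = 546 × 0.15 = 81.9 N·m counterclockwise.
Net moment of the loads = 81.9 N·m counterclockwise.
The upward force F acts at a point 0.64 m from the right end, arm 0.64 m, giving F × 0.64 clockwise.
Στ = 0 ⇒ F × 0.64 = 81.9 ⇒ F = 81.9 / 0.64 = 128 N.

F ≈ 128 N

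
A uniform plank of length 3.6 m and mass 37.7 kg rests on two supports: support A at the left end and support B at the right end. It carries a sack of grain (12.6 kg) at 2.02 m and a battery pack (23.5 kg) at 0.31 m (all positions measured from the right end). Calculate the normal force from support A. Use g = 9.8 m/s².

Take moments about support B.
Beam weight: 37.7 × 9.8 = 369.5 N down at 1.8 m → arm 1.8 m, τ = 369.5 × 1.8 = 665.1 N·m counterclockwise.
Sack of grain: 12.6 × 9.8 = 123.5 N down at 2.02 m → arm 2.02 m, τ = 123.5 × 2.02 = 249.5 N·m counterclockwise.
Battery pack: 23.5 × 9.8 = 230.3 N down at 0.31 m → arm 0.31 m, τ = 230.3 × 0.31 = 71.39 N·m counterclockwise.
Net load moment about support B = 986 N·m counterclockwise.
Reaction R at support A is upward at 3.6 m, arm 3.6 m → moment R × 3.6 clockwise.
Setting net torque to zero: R × 3.6 = 986 → R = 274 N.

R_A ≈ 274 N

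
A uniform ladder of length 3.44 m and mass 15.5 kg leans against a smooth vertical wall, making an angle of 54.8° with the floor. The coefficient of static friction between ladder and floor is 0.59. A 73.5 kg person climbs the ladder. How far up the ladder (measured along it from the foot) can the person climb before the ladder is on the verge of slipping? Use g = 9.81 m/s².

Taking torques about the foot of the ladder:
Ladder weight 15.5×9.81 = 152.1 N acts at 1.72 m along the ladder; its horizontal arm is 1.72·cos54.8° = 0.9915 m → τ = 150.8 N·m clockwise.
Person weight 73.5×9.81 = 721 N at distance d → arm d·cos54.8° → τ = 721·d·0.5764 clockwise.
Wall normal N at the top has arm L sinθ = 2.811 m counterclockwise, so Στ = 0 gives N·2.811 = 150.8 + 415.6·d.
ΣFy = 0 ⇒ N_floor = 873.1 N, so the maximum friction is μ_s·N_floor = 0.59×873.1 = 515.1 N. ΣFx = 0 ⇒ N_wall = f, so at the slipping point N = 515.1 N.
Substituting: 515.1×2.811 = 150.8 + 415.6·d ⇒ d = (1448 − 150.8) / 415.6 = 3.12 m.

d ≈ 3.12 m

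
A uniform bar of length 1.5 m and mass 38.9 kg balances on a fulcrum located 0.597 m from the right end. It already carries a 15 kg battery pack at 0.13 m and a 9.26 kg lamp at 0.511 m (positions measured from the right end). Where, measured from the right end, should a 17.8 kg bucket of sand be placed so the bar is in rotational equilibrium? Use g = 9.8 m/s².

x ≈ 0.701 m from the right end

Take moments about the fulcrum (at 0.597 m from the right end).
Beam weight: 38.9 × 9.8 = 381.2 N down at 0.75 m → arm 0.153 m, τ = 381.2 × 0.153 = 58.32 N·m counterclockwise.
Battery pack: 15 × 9.8 = 147 N down at 0.13 m → arm 0.467 m, τ = 147 × 0.467 = 68.65 N·m clockwise.
Lamp: 9.26 × 9.8 = 90.75 N down at 0.511 m → arm 0.086 m, τ = 90.75 × 0.086 = 7.804 N·m clockwise.
Net moment of existing loads = 18.13 N·m clockwise.
The bucket of sand weighs 17.8 × 9.8 = 174.4 N and must supply an equal counterclockwise moment, so its lever arm about the fulcrum is 18.13 / 174.4 = 0.104 m.
That puts it at 0.597 + 0.104 = 0.701 m from the right end.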